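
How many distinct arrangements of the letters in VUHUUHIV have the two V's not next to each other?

Total arrangements of VUHUUHIV: 8!/(3!·2!·2!) = 1680.
Arrangements with the V's together: treat VV as one letter, giving (7)!/(3!·2!) = 420.
Hence 1680 − 420 = 1260.

1260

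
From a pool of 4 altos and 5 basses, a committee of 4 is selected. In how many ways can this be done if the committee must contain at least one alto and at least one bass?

120

Unrestricted: C(9,4) = 126 ways to pick any 4 of the 9.
Subtract selections that omit an entire group: no altos → C(5,4) = 5; no basses → C(4,4) = 1.
Both groups omitted at once is impossible, so 126 − 6 = 120.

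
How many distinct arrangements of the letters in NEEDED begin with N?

10

With the first slot taken by N, it remains to arrange the other 5 letters (EEDED).
Those 5 letters have D appearing twice and E appearing 3 times, giving (5)!/(3!·2!) = 10.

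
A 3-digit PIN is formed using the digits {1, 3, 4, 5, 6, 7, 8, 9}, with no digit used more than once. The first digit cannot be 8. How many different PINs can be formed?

The first digit has 8−1 = 7 choices (anything except 8).
The remaining 2 digits are filled from the other 7 symbols without repetition: 7 × 6 = 42.
Total: 7 × 42 = 294.

294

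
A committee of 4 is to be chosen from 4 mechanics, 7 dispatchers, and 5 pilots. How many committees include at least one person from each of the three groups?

Total 4-person selections from all 16: C(16,4) = 1820.
Subtract selections that omit an entire group: no mechanics → C(12,4) = 495; no dispatchers → C(9,4) = 126; no pilots → C(11,4) = 330.
Add back selections omitting two groups (i.e. drawn from a single group): C(4,4) + C(7,4) + C(5,4) = 41.
By inclusion–exclusion: 1820 − 951 + 41 = 910.

910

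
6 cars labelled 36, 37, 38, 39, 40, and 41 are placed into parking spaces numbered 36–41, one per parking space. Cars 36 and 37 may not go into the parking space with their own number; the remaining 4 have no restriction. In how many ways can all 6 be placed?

504

Let Aᵢ (for i ∈ {36, 37}) be the placements that put car i in its forbidden parking space. Any j of these fix j positions, leaving (6−j)! ways to fill the rest, and there are C(2,j) ways to pick which j.
By inclusion–exclusion, the number of valid placements is Σ_{j=0}^{2} (−1)^j C(2,j)·(6−j)!.
Computing: 720 − 240 + 24 = 504.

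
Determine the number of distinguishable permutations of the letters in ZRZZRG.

60

ZRZZRG has 6 letters with R appearing twice and Z appearing 3 times.
So there are 6! / (3!·2!) = 60 distinguishable arrangements.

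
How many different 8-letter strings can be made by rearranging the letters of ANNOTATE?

ANNOTATE has 8 letters with A appearing twice, N appearing twice, and T appearing twice.
Dividing 8! = 40320 by 2!·2!·2! = 8 for the repeated letters gives 5040.

5040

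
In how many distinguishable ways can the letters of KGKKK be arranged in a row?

Letter multiplicities in KGKKK: G×1, K×4.
So there are 5! / (4!) = 5 distinguishable arrangements.

5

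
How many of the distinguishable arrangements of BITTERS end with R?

With the last slot taken by R, it remains to arrange the other 6 letters (BITTES).
Those 6 letters have T appearing twice, giving (6)!/(2!) = 360.

360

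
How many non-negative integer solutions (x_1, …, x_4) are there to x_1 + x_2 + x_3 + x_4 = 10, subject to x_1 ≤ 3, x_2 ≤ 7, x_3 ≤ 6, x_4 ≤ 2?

Ignoring the caps, the number of non-negative solutions to x_1+…+x_4 = 10 is C(13,3) = 286.
Subtract solutions that violate a single cap (substitute x_i' = x_i − (cap_i+1)): x_1 ≥ 4 gives C(9,3) = 84; x_2 ≥ 8 gives C(5,3) = 10; x_3 ≥ 7 gives C(6,3) = 20; x_4 ≥ 3 gives C(10,3) = 120. Together 234.
Add back pairs where two caps are both exceeded: 0 + 0 + 20 + 0 + 0 + 1 = 21.
By inclusion–exclusion the count is 286 − 234 + 21 = 73.

73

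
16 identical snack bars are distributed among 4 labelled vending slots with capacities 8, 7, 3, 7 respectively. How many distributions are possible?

Without the upper bounds there are C(19,3) = 969 ways to split 16 among 4 vending slots.
Subtract solutions that violate a single cap (substitute x_i' = x_i − (cap_i+1)): x_1 ≥ 9 gives C(10,3) = 120; x_2 ≥ 8 gives C(11,3) = 165; x_3 ≥ 4 gives C(15,3) = 455; x_4 ≥ 8 gives C(11,3) = 165. Together 905.
Add back pairs where two caps are both exceeded: 0 + 20 + 0 + 35 + 1 + 35 = 91.
By inclusion–exclusion the count is 969 − 905 + 91 = 155.

155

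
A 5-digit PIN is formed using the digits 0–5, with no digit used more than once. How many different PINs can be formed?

With no repetition, fill the 5 digits in order: 6 choices, then 5, down to 2.
6 × 5 × 4 × 3 × 2 = 720.

720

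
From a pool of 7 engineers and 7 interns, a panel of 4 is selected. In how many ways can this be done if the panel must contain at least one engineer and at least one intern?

931

Total 4-person selections from all 14: C(14,4) = 1001.
Selections missing a whole group: no engineers → C(7,4) = 35; no interns → C(7,4) = 35.
Both groups omitted at once is impossible, so 1001 − 70 = 931.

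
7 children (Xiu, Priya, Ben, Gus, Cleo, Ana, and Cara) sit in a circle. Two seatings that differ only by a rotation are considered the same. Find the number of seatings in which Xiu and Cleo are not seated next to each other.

Without the restriction there are (6)! = 720 seatings.
Those with Xiu next to Cleo: fuse the pair into one unit and seat 6 units around a circle — 2·(5)! = 240.
Subtracting, 720 − 240 = 480.

480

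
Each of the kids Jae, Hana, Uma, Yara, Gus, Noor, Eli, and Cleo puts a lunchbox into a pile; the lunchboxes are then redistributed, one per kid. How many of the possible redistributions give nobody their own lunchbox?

Let Aᵢ be the assignments in which kid i gets their own lunchbox. We want the size of the complement of A₁∪…∪A_8.
By inclusion–exclusion this is Σ_{j=0}^{8} (−1)^j C(8,j)·(8−j)!.
Computing: 40320 − 40320 + 20160 − 6720 + 1680 − 336 + 56 − 8 + 1 = 14833.

14833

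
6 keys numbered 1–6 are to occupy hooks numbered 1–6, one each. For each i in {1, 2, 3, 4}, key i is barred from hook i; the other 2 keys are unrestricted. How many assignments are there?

Let Aᵢ (for 1 ≤ i ≤ 4) be the placements that put key i in its forbidden hook. Any j of these fix j positions, leaving (6−j)! ways to fill the rest, and there are C(4,j) ways to pick which j.
By inclusion–exclusion, the number of valid placements is Σ_{j=0}^{4} (−1)^j C(4,j)·(6−j)!.
Computing: 720 − 480 + 144 − 24 + 2 = 362.

362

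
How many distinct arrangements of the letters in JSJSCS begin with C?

10

Fix C in the first position and arrange the remaining 5 letters.
Those 5 letters have J appearing twice and S appearing 3 times, giving (5)!/(3!·2!) = 10.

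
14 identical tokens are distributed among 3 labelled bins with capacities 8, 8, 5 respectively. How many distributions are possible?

33

Without the upper bounds there are C(16,2) = 120 ways to split 14 among 3 bins.
Subtract solutions that violate a single cap (substitute x_i' = x_i − (cap_i+1)): x_1 ≥ 9 gives C(7,2) = 21; x_2 ≥ 9 gives C(7,2) = 21; x_3 ≥ 6 gives C(10,2) = 45. Together 87.
No two caps can be exceeded simultaneously, so the pair terms are all 0.
By inclusion–exclusion the count is 120 − 87 + 0 = 33.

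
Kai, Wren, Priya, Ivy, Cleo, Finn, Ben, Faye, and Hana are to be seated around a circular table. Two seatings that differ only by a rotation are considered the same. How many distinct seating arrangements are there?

Fix one person's seat to break rotational symmetry; the remaining 8 people can be arranged in (8)! = 40320 ways.

40320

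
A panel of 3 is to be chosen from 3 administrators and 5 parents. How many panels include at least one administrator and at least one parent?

Total 3-person selections from all 8: C(8,3) = 56.
Subtract selections that omit an entire group: no administrators → C(5,3) = 10; no parents → C(3,3) = 1.
Both groups omitted at once is impossible, so 56 − 11 = 45.

45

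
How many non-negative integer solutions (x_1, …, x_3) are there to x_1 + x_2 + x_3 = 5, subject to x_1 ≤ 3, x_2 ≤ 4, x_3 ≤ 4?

Without the upper bounds there are C(7,2) = 21 ways to split 5 among 3 variables.
Subtract solutions that violate a single cap (substitute x_i' = x_i − (cap_i+1)): x_1 ≥ 4 gives C(3,2) = 3; x_2 ≥ 5 gives C(2,2) = 1; x_3 ≥ 5 gives C(2,2) = 1. Together 5.
No two caps can be exceeded simultaneously, so the pair terms are all 0.
By inclusion–exclusion the count is 21 − 5 + 0 = 16.

16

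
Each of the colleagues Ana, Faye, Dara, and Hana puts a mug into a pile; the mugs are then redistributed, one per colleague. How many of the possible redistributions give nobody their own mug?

This is the derangement count D_4: permutations of 4 items with no fixed point.
By inclusion–exclusion this is Σ_{j=0}^{4} (−1)^j C(4,j)·(4−j)!.
Computing: 24 − 24 + 12 − 4 + 1 = 9.

9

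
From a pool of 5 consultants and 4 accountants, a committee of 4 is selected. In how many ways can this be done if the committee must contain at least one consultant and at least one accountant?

Total 4-person selections from all 9: C(9,4) = 126.
Selections missing a whole group: no consultants → C(4,4) = 1; no accountants → C(5,4) = 5.
Both groups omitted at once is impossible, so 126 − 6 = 120.

120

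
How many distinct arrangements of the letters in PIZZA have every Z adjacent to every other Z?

24

Treat the 2 copies of Z as a single block. The multiset to arrange is then {ZZ, A, I, P}, 4 items in all.
All 4 items are distinct, so there are (4)! = 24 arrangements.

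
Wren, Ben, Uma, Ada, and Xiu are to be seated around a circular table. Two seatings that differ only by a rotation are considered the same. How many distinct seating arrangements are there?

Fix one person's seat to break rotational symmetry; the remaining 4 people can be arranged in (4)! = 24 ways.

24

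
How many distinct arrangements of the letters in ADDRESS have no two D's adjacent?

There are 7!/(2!·2!) = 1260 arrangements of ADDRESS in total.
Arrangements with the D's together: treat DD as one letter, giving (6)!/(2!) = 360.
Subtracting, 1260 − 360 = 900 arrangements keep the D's apart.

900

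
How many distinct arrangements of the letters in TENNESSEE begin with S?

840

With the first slot taken by S, it remains to arrange the other 8 letters (TENNESEE).
Those 8 letters have E appearing 4 times and N appearing twice, giving (8)!/(4!·2!) = 840.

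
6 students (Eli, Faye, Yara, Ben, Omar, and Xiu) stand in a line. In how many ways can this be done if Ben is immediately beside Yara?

Glue Ben and Yara into one block (2 internal orders), leaving 5 units to arrange in a row.
So the count is 2·(5)! = 240.

240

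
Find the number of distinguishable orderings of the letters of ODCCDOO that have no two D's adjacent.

150

Total arrangements of ODCCDOO: 7!/(3!·2!·2!) = 210.
Arrangements with the D's together: treat DD as one letter, giving (6)!/(3!·2!) = 60.
Hence 210 − 60 = 150.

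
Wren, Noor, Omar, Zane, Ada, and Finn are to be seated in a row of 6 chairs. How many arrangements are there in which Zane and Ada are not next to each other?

There are 6! = 720 arrangements in all. If Zane and Ada are adjacent, merging them into one block gives 2·(5)! = 240 arrangements.
So 720 − 240 = 480 arrangements keep them apart.

480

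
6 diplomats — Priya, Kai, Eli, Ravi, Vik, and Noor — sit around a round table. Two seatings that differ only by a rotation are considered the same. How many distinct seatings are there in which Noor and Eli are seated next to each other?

48

Treat {Noor, Eli} as one unit (2 internal orders) and seat the resulting 5 units around the table: (4)! circular arrangements.
So 2 × (4)! = 2 × 24 = 48.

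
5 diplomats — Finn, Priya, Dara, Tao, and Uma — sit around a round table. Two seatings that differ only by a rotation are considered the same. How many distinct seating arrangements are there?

24

Around a circle, 5 distinct people have 5!/5 = (4)! = 24 rotationally distinct seatings.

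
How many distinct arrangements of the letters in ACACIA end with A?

Fix A in the last position and arrange the remaining 5 letters.
Those 5 letters have A appearing twice and C appearing twice, giving (5)!/(2!·2!) = 30.

30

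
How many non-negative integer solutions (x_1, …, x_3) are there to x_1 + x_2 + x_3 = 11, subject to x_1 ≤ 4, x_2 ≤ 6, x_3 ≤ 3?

6

By stars and bars, unrestricted non-negative solutions to x_1+…+x_3 = 11 number C(11+2,2) = 78.
Subtract solutions that violate a single cap (substitute x_i' = x_i − (cap_i+1)): x_1 ≥ 5 gives C(8,2) = 28; x_2 ≥ 7 gives C(6,2) = 15; x_3 ≥ 4 gives C(9,2) = 36. Together 79.
Add back pairs where two caps are both exceeded: 0 + 6 + 1 = 7.
By inclusion–exclusion the count is 78 − 79 + 7 = 6.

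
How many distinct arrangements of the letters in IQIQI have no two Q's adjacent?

6

Total arrangements of IQIQI: 5!/(3!·2!) = 10.
Arrangements with the Q's together: treat QQ as one letter, giving (4)!/(3!) = 4.
Subtracting, 10 − 4 = 6 arrangements keep the Q's apart.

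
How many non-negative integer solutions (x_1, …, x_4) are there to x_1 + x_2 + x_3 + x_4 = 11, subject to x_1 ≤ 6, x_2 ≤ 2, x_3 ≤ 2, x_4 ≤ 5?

By stars and bars, unrestricted non-negative solutions to x_1+…+x_4 = 11 number C(11+3,3) = 364.
Subtract solutions that violate a single cap (substitute x_i' = x_i − (cap_i+1)): x_1 ≥ 7 gives C(7,3) = 35; x_2 ≥ 3 gives C(11,3) = 165; x_3 ≥ 3 gives C(11,3) = 165; x_4 ≥ 6 gives C(8,3) = 56. Together 421.
Add back pairs where two caps are both exceeded: 4 + 4 + 0 + 56 + 10 + 10 = 84.
By inclusion–exclusion the count is 364 − 421 + 84 = 27.

27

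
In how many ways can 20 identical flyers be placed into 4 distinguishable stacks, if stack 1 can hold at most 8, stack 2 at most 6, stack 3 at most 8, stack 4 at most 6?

By stars and bars, unrestricted non-negative solutions to x_1+…+x_4 = 20 number C(20+3,3) = 1771.
Subtract solutions that violate a single cap (substitute x_i' = x_i − (cap_i+1)): x_1 ≥ 9 gives C(14,3) = 364; x_2 ≥ 7 gives C(16,3) = 560; x_3 ≥ 9 gives C(14,3) = 364; x_4 ≥ 7 gives C(16,3) = 560. Together 1848.
Add back pairs where two caps are both exceeded: 35 + 10 + 35 + 35 + 84 + 35 = 234.
By inclusion–exclusion the count is 1771 − 1848 + 234 = 157.

157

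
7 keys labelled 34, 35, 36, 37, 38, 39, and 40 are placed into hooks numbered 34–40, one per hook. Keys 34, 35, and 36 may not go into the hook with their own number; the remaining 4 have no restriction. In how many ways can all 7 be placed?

Let Aᵢ (for i ∈ {34, 35, 36}) be the placements that put key i in its forbidden hook. Any j of these fix j positions, leaving (7−j)! ways to fill the rest, and there are C(3,j) ways to pick which j.
By inclusion–exclusion, the number of valid placements is Σ_{j=0}^{3} (−1)^j C(3,j)·(7−j)!.
Computing: 5040 − 2160 + 360 − 24 = 3216.

3216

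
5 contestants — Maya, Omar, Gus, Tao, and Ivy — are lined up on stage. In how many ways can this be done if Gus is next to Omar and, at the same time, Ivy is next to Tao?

Treat {Gus,Omar} as one block (2 orders) and {Ivy,Tao} as another (2 orders).
That leaves 3 units to arrange: 2 × 2 × 3! = 4 × 6 = 24.

24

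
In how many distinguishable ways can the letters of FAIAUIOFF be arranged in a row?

15120

The 9 letters of FAIAUIOFF have repeats: A appearing twice, F appearing 3 times, and I appearing twice.
So there are 9! / (3!·2!·2!) = 15120 distinguishable arrangements.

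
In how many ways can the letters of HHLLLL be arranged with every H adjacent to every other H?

5

Treat the 2 copies of H as a single block. The multiset to arrange is then {HH, L, L, L, L}, 5 items in all.
That gives (5)!/(4!) = 5 arrangements.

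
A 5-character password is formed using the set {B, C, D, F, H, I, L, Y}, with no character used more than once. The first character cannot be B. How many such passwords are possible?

5880

The first character has 8−1 = 7 choices (anything except B).
The remaining 4 characters are filled from the other 7 symbols without repetition: 7 × 6 × 5 × 4 = 840.
Total: 7 × 840 = 5880.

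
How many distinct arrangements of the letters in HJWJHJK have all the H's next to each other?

Treat the 2 copies of H as a single block. The multiset to arrange is then {HH, J, J, J, K, W}, 6 items in all.
That gives (6)!/(3!) = 120 arrangements.

120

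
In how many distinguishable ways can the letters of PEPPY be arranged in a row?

20

PEPPY has 5 letters with P appearing 3 times.
The number of distinct arrangements is 5!/(3!) = 120/6 = 20.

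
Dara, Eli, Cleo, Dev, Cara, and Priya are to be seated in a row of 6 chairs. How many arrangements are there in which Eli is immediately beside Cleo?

Treat {Eli, Cleo} as a single unit. There are 5 units to order, and the pair itself can be ordered 2 ways.
That gives 2 × 5! = 2 × 120 = 240.

240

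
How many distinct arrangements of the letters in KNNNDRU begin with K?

120

With the first slot taken by K, it remains to arrange the other 6 letters (NNNDRU).
Those 6 letters have N appearing 3 times, giving (6)!/(3!) = 120.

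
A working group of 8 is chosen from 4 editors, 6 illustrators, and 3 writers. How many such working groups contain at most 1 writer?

405

Split by how many writers are chosen (0 through 1).
Sum: C(3,0)·C(10,8) + C(3,1)·C(10,7) = 45 + 360 = 405.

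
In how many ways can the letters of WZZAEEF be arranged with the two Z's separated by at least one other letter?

900

There are 7!/(2!·2!) = 1260 arrangements of WZZAEEF in total.
Arrangements with the Z's together: treat ZZ as one letter, giving (6)!/(2!) = 360.
Subtracting, 1260 − 360 = 900 arrangements keep the Z's apart.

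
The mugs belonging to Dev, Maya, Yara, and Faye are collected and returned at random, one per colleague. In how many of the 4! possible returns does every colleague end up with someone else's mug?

This is the derangement count D_4: permutations of 4 items with no fixed point.
By inclusion–exclusion this is Σ_{j=0}^{4} (−1)^j C(4,j)·(4−j)!.
Computing: 24 − 24 + 12 − 4 + 1 = 9.

9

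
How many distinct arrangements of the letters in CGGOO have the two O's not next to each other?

18

There are 5!/(2!·2!) = 30 arrangements of CGGOO in total.
If the two O's are adjacent, glue them into one block, leaving 4 items to arrange: (4)!/(2!) = 12 ways.
Subtracting, 30 − 12 = 18 arrangements keep the O's apart.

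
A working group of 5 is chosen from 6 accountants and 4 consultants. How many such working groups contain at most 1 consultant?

Split by how many consultants are chosen (0 through 1).
Sum: C(4,0)·C(6,5) + C(4,1)·C(6,4) = 6 + 60 = 66.

66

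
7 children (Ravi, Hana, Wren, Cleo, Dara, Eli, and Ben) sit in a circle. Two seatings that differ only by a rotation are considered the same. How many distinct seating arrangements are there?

Fix one person's seat to break rotational symmetry; the remaining 6 people can be arranged in (6)! = 720 ways.

720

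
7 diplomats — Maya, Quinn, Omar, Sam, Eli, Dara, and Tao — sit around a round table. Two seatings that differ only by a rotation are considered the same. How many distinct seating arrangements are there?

Around a circle, 7 distinct people have 7!/7 = (6)! = 720 rotationally distinct seatings.

720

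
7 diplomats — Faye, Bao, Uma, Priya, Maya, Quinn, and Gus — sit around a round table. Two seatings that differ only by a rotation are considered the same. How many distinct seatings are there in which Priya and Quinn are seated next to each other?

Treat {Priya, Quinn} as one unit (2 internal orders) and seat the resulting 6 units around the table: (5)! circular arrangements.
So 2 × (5)! = 2 × 120 = 240.

240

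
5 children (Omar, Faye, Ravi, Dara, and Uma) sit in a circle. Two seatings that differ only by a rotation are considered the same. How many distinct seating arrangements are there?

Around a circle, 5 distinct people have 5!/5 = (4)! = 24 rotationally distinct seatings.

24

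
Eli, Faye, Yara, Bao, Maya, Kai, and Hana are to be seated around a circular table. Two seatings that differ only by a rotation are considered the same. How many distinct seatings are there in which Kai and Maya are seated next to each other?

Glue Kai and Maya into a block (2 internal orders). Seating 6 units around a circle gives (5)! arrangements.
So 2 × (5)! = 2 × 120 = 240.

240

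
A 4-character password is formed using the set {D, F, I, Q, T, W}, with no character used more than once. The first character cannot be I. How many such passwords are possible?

The first character has 6−1 = 5 choices (anything except I).
The remaining 3 characters are filled from the other 5 symbols without repetition: 5 × 4 × 3 = 60.
Total: 5 × 60 = 300.

300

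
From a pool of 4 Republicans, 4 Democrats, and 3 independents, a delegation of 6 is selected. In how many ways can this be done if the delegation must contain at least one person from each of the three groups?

Total 6-person selections from all 11: C(11,6) = 462.
Subtract selections that omit an entire group: no Republicans → C(7,6) = 7; no Democrats → C(7,6) = 7; no independents → C(8,6) = 28.
Add back selections omitting two groups (i.e. drawn from a single group): C(4,6) + C(4,6) + C(3,6) = 0.
By inclusion–exclusion: 462 − 42 + 0 = 420.

420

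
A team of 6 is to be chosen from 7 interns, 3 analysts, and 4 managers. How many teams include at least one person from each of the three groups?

With no constraint there are C(14,6) = 3003 possible selections.
Subtract selections that omit an entire group: no interns → C(7,6) = 7; no analysts → C(11,6) = 462; no managers → C(10,6) = 210.
Add back selections omitting two groups (i.e. drawn from a single group): C(7,6) + C(3,6) + C(4,6) = 7.
By inclusion–exclusion: 3003 − 679 + 7 = 2331.

2331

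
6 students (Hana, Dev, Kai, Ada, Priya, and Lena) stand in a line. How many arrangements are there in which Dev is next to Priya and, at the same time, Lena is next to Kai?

96

Treat {Dev,Priya} as one block (2 orders) and {Lena,Kai} as another (2 orders).
That leaves 4 units to arrange: 2 × 2 × 4! = 4 × 24 = 96.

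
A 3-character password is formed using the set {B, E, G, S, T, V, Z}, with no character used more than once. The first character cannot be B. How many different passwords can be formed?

180

The first character has 7−1 = 6 choices (anything except B).
The remaining 2 characters are filled from the other 6 symbols without repetition: 6 × 5 = 30.
Total: 6 × 30 = 180.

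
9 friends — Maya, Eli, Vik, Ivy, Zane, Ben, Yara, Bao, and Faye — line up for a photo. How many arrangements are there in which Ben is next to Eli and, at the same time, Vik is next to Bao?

Treat {Ben,Eli} as one block (2 orders) and {Vik,Bao} as another (2 orders).
That leaves 7 units to arrange: 2 × 2 × 7! = 4 × 5040 = 20160.

20160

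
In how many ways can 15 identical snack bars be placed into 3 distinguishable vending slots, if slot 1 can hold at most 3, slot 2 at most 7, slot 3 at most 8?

10

Ignoring the caps, the number of non-negative solutions to x_1+…+x_3 = 15 is C(17,2) = 136.
Subtract solutions that violate a single cap (substitute x_i' = x_i − (cap_i+1)): x_1 ≥ 4 gives C(13,2) = 78; x_2 ≥ 8 gives C(9,2) = 36; x_3 ≥ 9 gives C(8,2) = 28. Together 142.
Add back pairs where two caps are both exceeded: 10 + 6 + 0 = 16.
By inclusion–exclusion the count is 136 − 142 + 16 = 10.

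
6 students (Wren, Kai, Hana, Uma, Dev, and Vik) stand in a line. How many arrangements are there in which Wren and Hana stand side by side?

240

Treat {Wren, Hana} as a single unit. There are 5 units to order, and the pair itself can be ordered 2 ways.
That gives 2 × 5! = 2 × 120 = 240.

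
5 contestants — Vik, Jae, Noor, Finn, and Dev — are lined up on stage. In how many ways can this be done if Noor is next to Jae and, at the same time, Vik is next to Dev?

24

Treat {Noor,Jae} as one block (2 orders) and {Vik,Dev} as another (2 orders).
That leaves 3 units to arrange: 2 × 2 × 3! = 4 × 6 = 24.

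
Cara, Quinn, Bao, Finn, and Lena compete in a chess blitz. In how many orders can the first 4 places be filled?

There are 5 choices for 1st place, 4 for 2nd, and so on down to 2 for position 4.
That gives 5 × 4 × 3 × 2 = 120.

120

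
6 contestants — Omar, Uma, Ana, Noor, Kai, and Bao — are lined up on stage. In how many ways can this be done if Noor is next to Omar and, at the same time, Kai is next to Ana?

96

Treat {Noor,Omar} as one block (2 orders) and {Kai,Ana} as another (2 orders).
That leaves 4 units to arrange: 2 × 2 × 4! = 4 × 24 = 96.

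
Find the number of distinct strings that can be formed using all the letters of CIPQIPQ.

The 7 letters of CIPQIPQ have repeats: I appearing twice, P appearing twice, and Q appearing twice.
The number of distinct arrangements is 7!/(2!·2!·2!) = 5040/8 = 630.

630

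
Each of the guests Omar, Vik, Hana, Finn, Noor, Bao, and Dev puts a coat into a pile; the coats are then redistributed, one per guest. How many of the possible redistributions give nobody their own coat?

1854

Let Aᵢ be the assignments in which guest i gets their own coat. We want the size of the complement of A₁∪…∪A_7.
By inclusion–exclusion this is Σ_{j=0}^{7} (−1)^j C(7,j)·(7−j)!.
Computing: 5040 − 5040 + 2520 − 840 + 210 − 42 + 7 − 1 = 1854.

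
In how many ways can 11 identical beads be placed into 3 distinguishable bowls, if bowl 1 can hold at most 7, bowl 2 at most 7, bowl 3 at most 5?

37

Without the upper bounds there are C(13,2) = 78 ways to split 11 among 3 bowls.
Subtract solutions that violate a single cap (substitute x_i' = x_i − (cap_i+1)): x_1 ≥ 8 gives C(5,2) = 10; x_2 ≥ 8 gives C(5,2) = 10; x_3 ≥ 6 gives C(7,2) = 21. Together 41.
No two caps can be exceeded simultaneously, so the pair terms are all 0.
By inclusion–exclusion the count is 78 − 41 + 0 = 37.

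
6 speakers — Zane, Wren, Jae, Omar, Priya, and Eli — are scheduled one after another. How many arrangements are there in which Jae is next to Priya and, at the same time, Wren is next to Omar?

96

Treat {Jae,Priya} as one block (2 orders) and {Wren,Omar} as another (2 orders).
That leaves 4 units to arrange: 2 × 2 × 4! = 4 × 24 = 96.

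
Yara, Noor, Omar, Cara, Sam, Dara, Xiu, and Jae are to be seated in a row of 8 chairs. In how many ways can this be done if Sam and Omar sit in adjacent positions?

Treat {Sam, Omar} as a single unit. There are 7 units to order, and the pair itself can be ordered 2 ways.
That gives 2 × 7! = 2 × 5040 = 10080.

10080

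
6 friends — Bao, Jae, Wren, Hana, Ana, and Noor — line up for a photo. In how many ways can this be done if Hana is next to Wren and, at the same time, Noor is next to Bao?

Treat {Hana,Wren} as one block (2 orders) and {Noor,Bao} as another (2 orders).
That leaves 4 units to arrange: 2 × 2 × 4! = 4 × 24 = 96.

96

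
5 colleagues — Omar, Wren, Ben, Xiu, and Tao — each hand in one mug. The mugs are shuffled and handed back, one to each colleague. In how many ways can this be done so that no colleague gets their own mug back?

Count assignments avoiding every fixed point. For any j of the 5 colleagues fixed to their own mug, the other 5−j can be arranged in (5−j)! ways.
By inclusion–exclusion this is Σ_{j=0}^{5} (−1)^j C(5,j)·(5−j)!.
Computing: 120 − 120 + 60 − 20 + 5 − 1 = 44.

44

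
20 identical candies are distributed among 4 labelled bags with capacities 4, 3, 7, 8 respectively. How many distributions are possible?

10

Ignoring the caps, the number of non-negative solutions to x_1+…+x_4 = 20 is C(23,3) = 1771.
Subtract solutions that violate a single cap (substitute x_i' = x_i − (cap_i+1)): x_1 ≥ 5 gives C(18,3) = 816; x_2 ≥ 4 gives C(19,3) = 969; x_3 ≥ 8 gives C(15,3) = 455; x_4 ≥ 9 gives C(14,3) = 364. Together 2604.
Add back pairs where two caps are both exceeded: 364 + 120 + 84 + 165 + 120 + 20 = 873.
Subtract triples: 20 + 10 + 0 + 0 = 30.
By inclusion–exclusion the count is 1771 − 2604 + 873 − 30 = 10.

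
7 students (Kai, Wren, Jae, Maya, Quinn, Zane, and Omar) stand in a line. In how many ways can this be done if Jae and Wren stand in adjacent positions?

1440

Glue Jae and Wren into one block (2 internal orders), leaving 6 units to arrange in a row.
That gives 2 × 6! = 2 × 720 = 1440.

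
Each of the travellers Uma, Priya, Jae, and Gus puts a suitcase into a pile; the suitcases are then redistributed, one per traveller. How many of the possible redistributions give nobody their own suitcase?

Let Aᵢ be the assignments in which traveller i gets their own suitcase. We want the size of the complement of A₁∪…∪A_4.
By inclusion–exclusion this is Σ_{j=0}^{4} (−1)^j C(4,j)·(4−j)!.
Computing: 24 − 24 + 12 − 4 + 1 = 9.

9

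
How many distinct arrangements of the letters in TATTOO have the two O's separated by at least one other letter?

40

There are 6!/(3!·2!) = 60 arrangements of TATTOO in total.
Arrangements with the O's together: treat OO as one letter, giving (5)!/(3!) = 20.
Subtracting, 60 − 20 = 40 arrangements keep the O's apart.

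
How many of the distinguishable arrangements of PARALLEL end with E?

420

With the last slot taken by E, it remains to arrange the other 7 letters (PARALLL).
Those 7 letters have A appearing twice and L appearing 3 times, giving (7)!/(3!·2!) = 420.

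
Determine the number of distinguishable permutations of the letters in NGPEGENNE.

5040

NGPEGENNE has 9 letters with E appearing 3 times, G appearing twice, and N appearing 3 times.
So there are 9! / (3!·3!·2!) = 5040 distinguishable arrangements.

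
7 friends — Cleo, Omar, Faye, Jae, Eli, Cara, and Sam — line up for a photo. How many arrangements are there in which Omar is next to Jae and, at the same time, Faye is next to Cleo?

480

Treat {Omar,Jae} as one block (2 orders) and {Faye,Cleo} as another (2 orders).
That leaves 5 units to arrange: 2 × 2 × 5! = 4 × 120 = 480.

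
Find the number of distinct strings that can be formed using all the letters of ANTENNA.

ANTENNA has 7 letters with A appearing twice and N appearing 3 times.
So there are 7! / (3!·2!) = 420 distinguishable arrangements.

420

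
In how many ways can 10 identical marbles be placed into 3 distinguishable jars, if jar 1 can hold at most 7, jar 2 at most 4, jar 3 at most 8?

By stars and bars, unrestricted non-negative solutions to x_1+…+x_3 = 10 number C(10+2,2) = 66.
Subtract solutions that violate a single cap (substitute x_i' = x_i − (cap_i+1)): x_1 ≥ 8 gives C(4,2) = 6; x_2 ≥ 5 gives C(7,2) = 21; x_3 ≥ 9 gives C(3,2) = 3. Together 30.
No two caps can be exceeded simultaneously, so the pair terms are all 0.
By inclusion–exclusion the count is 66 − 30 + 0 = 36.

36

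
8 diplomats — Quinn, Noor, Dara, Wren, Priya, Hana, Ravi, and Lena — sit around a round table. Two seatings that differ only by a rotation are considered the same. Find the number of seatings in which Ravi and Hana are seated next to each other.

1440

Glue Ravi and Hana into a block (2 internal orders). Seating 7 units around a circle gives (6)! arrangements.
So 2 × (6)! = 2 × 720 = 1440.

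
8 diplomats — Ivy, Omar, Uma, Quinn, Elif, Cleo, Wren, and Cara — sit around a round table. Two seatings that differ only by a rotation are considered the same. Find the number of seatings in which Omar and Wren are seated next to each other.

Glue Omar and Wren into a block (2 internal orders). Seating 7 units around a circle gives (6)! arrangements.
So 2 × (6)! = 2 × 720 = 1440.

1440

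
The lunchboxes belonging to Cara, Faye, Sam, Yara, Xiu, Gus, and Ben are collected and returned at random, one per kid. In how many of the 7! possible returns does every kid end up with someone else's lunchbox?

Count assignments avoiding every fixed point. For any j of the 7 kids fixed to their own lunchbox, the other 7−j can be arranged in (7−j)! ways.
By inclusion–exclusion this is Σ_{j=0}^{7} (−1)^j C(7,j)·(7−j)!.
Computing: 5040 − 5040 + 2520 − 840 + 210 − 42 + 7 − 1 = 1854.

1854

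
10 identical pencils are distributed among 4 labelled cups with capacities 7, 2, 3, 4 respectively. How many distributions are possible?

Without the upper bounds there are C(13,3) = 286 ways to split 10 among 4 cups.
Subtract solutions that violate a single cap (substitute x_i' = x_i − (cap_i+1)): x_1 ≥ 8 gives C(5,3) = 10; x_2 ≥ 3 gives C(10,3) = 120; x_3 ≥ 4 gives C(9,3) = 84; x_4 ≥ 5 gives C(8,3) = 56. Together 270.
Add back pairs where two caps are both exceeded: 0 + 0 + 0 + 20 + 10 + 4 = 34.
By inclusion–exclusion the count is 286 − 270 + 34 = 50.

50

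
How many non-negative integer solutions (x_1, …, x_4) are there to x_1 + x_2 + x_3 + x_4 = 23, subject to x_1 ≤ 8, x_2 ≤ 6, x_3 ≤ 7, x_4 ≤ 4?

Without the upper bounds there are C(26,3) = 2600 ways to split 23 among 4 variables.
Subtract solutions that violate a single cap (substitute x_i' = x_i − (cap_i+1)): x_1 ≥ 9 gives C(17,3) = 680; x_2 ≥ 7 gives C(19,3) = 969; x_3 ≥ 8 gives C(18,3) = 816; x_4 ≥ 5 gives C(21,3) = 1330. Together 3795.
Add back pairs where two caps are both exceeded: 120 + 84 + 220 + 165 + 364 + 286 = 1239.
Subtract triples: 0 + 10 + 4 + 20 = 34.
By inclusion–exclusion the count is 2600 − 3795 + 1239 − 34 = 10.

10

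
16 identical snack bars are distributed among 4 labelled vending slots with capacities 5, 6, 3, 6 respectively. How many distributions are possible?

34

Ignoring the caps, the number of non-negative solutions to x_1+…+x_4 = 16 is C(19,3) = 969.
Subtract solutions that violate a single cap (substitute x_i' = x_i − (cap_i+1)): x_1 ≥ 6 gives C(13,3) = 286; x_2 ≥ 7 gives C(12,3) = 220; x_3 ≥ 4 gives C(15,3) = 455; x_4 ≥ 7 gives C(12,3) = 220. Together 1181.
Add back pairs where two caps are both exceeded: 20 + 84 + 20 + 56 + 10 + 56 = 246.
By inclusion–exclusion the count is 969 − 1181 + 246 = 34.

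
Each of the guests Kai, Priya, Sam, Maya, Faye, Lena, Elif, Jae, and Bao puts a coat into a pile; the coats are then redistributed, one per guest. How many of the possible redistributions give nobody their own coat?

133496

This is the derangement count D_9: permutations of 9 items with no fixed point.
By inclusion–exclusion this is Σ_{j=0}^{9} (−1)^j C(9,j)·(9−j)!.
Computing: 362880 − 362880 + 181440 − 60480 + 15120 − 3024 + 504 − 72 + 9 − 1 = 133496.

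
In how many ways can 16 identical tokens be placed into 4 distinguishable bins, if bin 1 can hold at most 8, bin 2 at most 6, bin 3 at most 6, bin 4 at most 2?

Ignoring the caps, the number of non-negative solutions to x_1+…+x_4 = 16 is C(19,3) = 969.
Subtract solutions that violate a single cap (substitute x_i' = x_i − (cap_i+1)): x_1 ≥ 9 gives C(10,3) = 120; x_2 ≥ 7 gives C(12,3) = 220; x_3 ≥ 7 gives C(12,3) = 220; x_4 ≥ 3 gives C(16,3) = 560. Together 1120.
Add back pairs where two caps are both exceeded: 1 + 1 + 35 + 10 + 84 + 84 = 215.
By inclusion–exclusion the count is 969 − 1120 + 215 = 64.

64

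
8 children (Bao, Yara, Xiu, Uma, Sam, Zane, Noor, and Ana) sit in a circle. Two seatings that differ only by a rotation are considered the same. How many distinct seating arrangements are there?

5040

Fix one person's seat to break rotational symmetry; the remaining 7 people can be arranged in (7)! = 5040 ways.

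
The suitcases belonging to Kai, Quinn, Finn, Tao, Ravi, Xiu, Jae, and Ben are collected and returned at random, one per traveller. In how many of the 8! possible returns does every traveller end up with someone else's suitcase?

This is the derangement count D_8: permutations of 8 items with no fixed point.
By inclusion–exclusion this is Σ_{j=0}^{8} (−1)^j C(8,j)·(8−j)!.
Computing: 40320 − 40320 + 20160 − 6720 + 1680 − 336 + 56 − 8 + 1 = 14833.

14833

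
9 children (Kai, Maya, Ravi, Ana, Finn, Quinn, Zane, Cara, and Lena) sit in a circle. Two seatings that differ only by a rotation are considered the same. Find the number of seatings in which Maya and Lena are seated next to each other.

Treat {Maya, Lena} as one unit (2 internal orders) and seat the resulting 8 units around the table: (7)! circular arrangements.
So 2 × (7)! = 2 × 5040 = 10080.

10080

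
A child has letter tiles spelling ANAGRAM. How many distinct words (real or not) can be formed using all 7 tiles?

ANAGRAM has 7 letters with A appearing 3 times.
Dividing 7! = 5040 by 3! = 6 for the repeated letters gives 840.

840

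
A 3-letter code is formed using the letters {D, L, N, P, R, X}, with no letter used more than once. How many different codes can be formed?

120

Choose and order 3 of the 6 symbols: the first letter has 6 options, the next 5, then 4.
That product is 6 × 5 × 4 = 120.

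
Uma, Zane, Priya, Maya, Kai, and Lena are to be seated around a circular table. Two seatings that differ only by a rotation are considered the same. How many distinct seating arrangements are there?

120

Around a circle, 6 distinct people have 6!/6 = (5)! = 120 rotationally distinct seatings.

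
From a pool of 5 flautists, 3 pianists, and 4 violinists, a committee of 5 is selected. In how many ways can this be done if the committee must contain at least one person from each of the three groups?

590

Unrestricted: C(12,5) = 792 ways to pick any 5 of the 12.
Selections missing a whole group: no flautists → C(7,5) = 21; no pianists → C(9,5) = 126; no violinists → C(8,5) = 56.
Add back selections omitting two groups (i.e. drawn from a single group): C(5,5) + C(3,5) + C(4,5) = 1.
By inclusion–exclusion: 792 − 203 + 1 = 590.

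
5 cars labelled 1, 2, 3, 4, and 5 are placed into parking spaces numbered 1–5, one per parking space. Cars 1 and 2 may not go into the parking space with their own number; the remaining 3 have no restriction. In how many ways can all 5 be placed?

Let Aᵢ (for i ∈ {1, 2}) be the placements that put car i in its forbidden parking space. Any j of these fix j positions, leaving (5−j)! ways to fill the rest, and there are C(2,j) ways to pick which j.
By inclusion–exclusion, the number of valid placements is Σ_{j=0}^{2} (−1)^j C(2,j)·(5−j)!.
Computing: 120 − 48 + 6 = 78.

78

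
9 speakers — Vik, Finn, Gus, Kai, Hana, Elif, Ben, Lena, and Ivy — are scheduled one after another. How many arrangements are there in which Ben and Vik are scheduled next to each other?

Place the 7 others and the Ben-Vik pair as 8 objects in a line; the pair has 2 internal arrangements.
That gives 2 × 8! = 2 × 40320 = 80640.

80640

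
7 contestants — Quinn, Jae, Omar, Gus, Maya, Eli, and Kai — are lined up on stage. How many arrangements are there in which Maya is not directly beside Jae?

3600

There are 7! = 5040 arrangements in all. If Maya and Jae are adjacent, merging them into one block gives 2·(6)! = 1440 arrangements.
Complementary counting: 5040 − 1440 = 3600.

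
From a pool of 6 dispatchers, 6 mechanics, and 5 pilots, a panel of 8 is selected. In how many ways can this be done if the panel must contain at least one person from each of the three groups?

Unrestricted: C(17,8) = 24310 ways to pick any 8 of the 17.
Subtract selections that omit an entire group: no dispatchers → C(11,8) = 165; no mechanics → C(11,8) = 165; no pilots → C(12,8) = 495.
Add back selections omitting two groups (i.e. drawn from a single group): C(6,8) + C(6,8) + C(5,8) = 0.
By inclusion–exclusion: 24310 − 825 + 0 = 23485.

23485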